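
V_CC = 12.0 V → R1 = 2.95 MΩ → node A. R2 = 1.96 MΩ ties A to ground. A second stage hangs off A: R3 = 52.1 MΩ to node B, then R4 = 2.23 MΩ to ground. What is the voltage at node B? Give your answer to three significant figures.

V_B ≈ 0.192 V

Looking into the second stage from A: R3 + R4 = 54.33 MΩ appears in parallel with R2.
R2 ‖ (R3+R4) = 1.892 MΩ.
V_A = 12.0 × 1.892/(2.95 + 1.892) = 4.689 V.
Then the unloaded second divider: V_B = V_A × R4/(R3+R4) = 4.689 × 0.04105 = 0.1924 V.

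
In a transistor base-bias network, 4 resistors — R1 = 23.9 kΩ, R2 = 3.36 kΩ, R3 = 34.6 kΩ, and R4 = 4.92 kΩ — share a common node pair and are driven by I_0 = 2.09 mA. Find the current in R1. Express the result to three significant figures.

I ≈ 0.153 mA

Total conductance ΣG = 1/23.9 + 1/3.36 + 1/34.6 + 1/4.92 = 0.5716 (units of 1/kΩ).
R1 takes the fraction G_k/ΣG = 0.04184/0.5716 = 0.07320, so I = 2.09 × 0.07320 = 0.1530 mA.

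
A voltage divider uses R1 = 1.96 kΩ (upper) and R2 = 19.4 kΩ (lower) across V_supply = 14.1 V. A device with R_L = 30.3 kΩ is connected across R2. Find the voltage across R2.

V_out ≈ 12.1 V

The load sits in parallel with R2, giving an effective lower resistance R2' = R2·R_L/(R2+R_L) = 11.83 kΩ.
Voltage divider with the loaded lower leg: V_out = 14.1 × 11.83/(1.96 + 11.83) = 14.1 × 0.8578 = 12.10 V.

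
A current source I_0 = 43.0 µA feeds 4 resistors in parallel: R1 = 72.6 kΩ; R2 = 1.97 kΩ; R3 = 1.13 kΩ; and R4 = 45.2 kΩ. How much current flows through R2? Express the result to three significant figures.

I ≈ 15.3 µA

ΣG = 1/72.6 + 1/1.97 + 1/1.13 + 1/45.2 = 1.428.
Current divider: I(R2) = I_0 · G_k/ΣG = 43.0 × (0.5076/1.428) = 43.0 × 0.3554 = 15.28 µA.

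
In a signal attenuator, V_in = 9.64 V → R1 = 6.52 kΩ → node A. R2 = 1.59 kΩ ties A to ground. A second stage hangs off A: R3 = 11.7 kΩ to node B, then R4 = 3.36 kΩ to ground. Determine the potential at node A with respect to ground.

The second stage (R3 + R4 = 15.06 kΩ) loads node A in parallel with R2.
Effective lower resistance at A: R2 ‖ 15.06 = 1.438 kΩ.
So V_A = 9.64 × 0.1807 = 1.742 V.

V_A ≈ 1.74 V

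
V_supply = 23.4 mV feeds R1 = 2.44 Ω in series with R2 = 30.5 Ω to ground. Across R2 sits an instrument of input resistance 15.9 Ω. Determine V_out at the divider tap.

First combine the lower leg with the load: R2 ‖ R_L = 10.45 Ω.
Now apply the divider: V_out = 23.4 × 0.8107 = 18.97 mV.

V_out ≈ 19.0 mV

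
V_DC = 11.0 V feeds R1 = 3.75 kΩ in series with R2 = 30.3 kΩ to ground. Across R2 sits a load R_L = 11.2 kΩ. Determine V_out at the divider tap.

V_out ≈ 7.54 V

R2 ‖ R_L = (30.3 × 11.2)/(30.3 + 11.2) = 8.177 kΩ.
Now apply the divider: V_out = 11.0 × 0.6856 = 7.542 V.
(Unloaded it would be 9.79 V; the load pulls it down.)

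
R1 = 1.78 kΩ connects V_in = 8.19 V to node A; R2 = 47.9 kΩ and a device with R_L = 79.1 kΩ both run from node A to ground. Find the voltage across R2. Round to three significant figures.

First combine the lower leg with the load: R2 ‖ R_L = 29.83 kΩ.
Then V_out = V_in · R2'/(R1 + R2') = 8.19 × 29.83/31.61 = 7.729 V.
(Unloaded it would be 7.90 V; the load pulls it down.)

V_out ≈ 7.73 V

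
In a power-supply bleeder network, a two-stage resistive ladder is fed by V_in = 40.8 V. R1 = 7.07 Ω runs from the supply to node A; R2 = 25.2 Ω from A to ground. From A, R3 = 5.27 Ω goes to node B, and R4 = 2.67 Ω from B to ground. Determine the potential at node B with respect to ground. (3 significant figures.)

The second stage (R3 + R4 = 7.940 Ω) loads node A in parallel with R2.
Effective lower resistance at A: R2 ‖ 7.940 = 6.038 Ω.
So V_A = 40.8 × 0.4606 = 18.79 V.
Stage 2 is unloaded, so V_B = V_A · R4/(R3+R4) = 18.79 × 2.67/7.940 = 6.320 V.

V_B ≈ 6.32 V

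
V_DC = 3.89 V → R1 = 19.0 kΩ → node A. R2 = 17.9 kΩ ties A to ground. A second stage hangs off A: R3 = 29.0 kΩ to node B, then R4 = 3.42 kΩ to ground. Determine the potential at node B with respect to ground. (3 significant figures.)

V_B ≈ 0.155 V

The second stage (R3 + R4 = 32.42 kΩ) loads node A in parallel with R2.
R2 ‖ (R3+R4) = 11.53 kΩ.
So V_A = 3.89 × 0.3777 = 1.469 V.
V_B = V_A × 0.1055 = 0.1550 V.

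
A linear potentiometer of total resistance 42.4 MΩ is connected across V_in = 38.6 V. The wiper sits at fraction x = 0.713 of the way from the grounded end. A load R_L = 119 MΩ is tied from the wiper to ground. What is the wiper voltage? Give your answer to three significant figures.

Split the track: R_lower = x·R_p = 30.23 MΩ, R_upper = (1−x)·R_p = 12.17 MΩ.
R_L loads the lower segment: effective lower R = 24.11 MΩ.
V_out = 38.6 × 24.11/(12.17 + 24.11) = 25.65 V.

V_out ≈ 25.7 V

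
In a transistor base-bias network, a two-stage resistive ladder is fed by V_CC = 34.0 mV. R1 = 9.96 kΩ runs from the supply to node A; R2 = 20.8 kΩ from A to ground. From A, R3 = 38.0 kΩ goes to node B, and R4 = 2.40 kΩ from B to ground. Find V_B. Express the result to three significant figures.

V_B ≈ 1.17 mV

Looking into the second stage from A: R3 + R4 = 40.40 kΩ appears in parallel with R2.
Effective lower resistance at A: R2 ‖ 40.40 = 13.73 kΩ.
First divider: V_A = V_CC · 13.73/(9.96 + 13.73) = 19.71 mV.
Stage 2 is unloaded, so V_B = V_A · R4/(R3+R4) = 19.71 × 2.40/40.40 = 1.171 mV.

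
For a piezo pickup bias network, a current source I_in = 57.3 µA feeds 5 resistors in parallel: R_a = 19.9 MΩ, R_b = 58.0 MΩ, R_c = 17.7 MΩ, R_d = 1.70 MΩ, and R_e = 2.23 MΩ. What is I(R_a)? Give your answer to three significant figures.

I ≈ 2.48 µA

Total conductance ΣG = 1/19.9 + 1/58.0 + 1/17.7 + 1/1.70 + 1/2.23 = 1.161 (units of 1/MΩ).
Current divider: I(R_a) = I_in · G_k/ΣG = 57.3 × (0.05025/1.161) = 57.3 × 0.04330 = 2.481 µA.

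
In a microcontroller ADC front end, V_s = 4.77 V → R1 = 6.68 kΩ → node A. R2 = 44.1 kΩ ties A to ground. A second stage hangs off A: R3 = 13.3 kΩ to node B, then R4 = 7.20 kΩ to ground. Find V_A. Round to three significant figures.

V_A ≈ 3.23 V

The second stage (R3 + R4 = 20.50 kΩ) loads node A in parallel with R2.
R2 ‖ (R3+R4) = 13.99 kΩ.
So V_A = 4.77 × 0.6769 = 3.229 V.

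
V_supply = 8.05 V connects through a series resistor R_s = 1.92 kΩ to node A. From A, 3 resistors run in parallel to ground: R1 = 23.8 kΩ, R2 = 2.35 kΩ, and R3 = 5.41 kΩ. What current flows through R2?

I ≈ 1.52 mA

Combine the parallel branches: R_p = (1/23.8 + 1/2.35 + 1/5.41)⁻¹ = 1.533 kΩ.
Node voltage V_A = V_supply · R_p/(R_s + R_p) = 8.05 × 0.4439 = 3.574 V.
Branch current I = V_A/R2 = 3.574/2.35 = 1.521 mA.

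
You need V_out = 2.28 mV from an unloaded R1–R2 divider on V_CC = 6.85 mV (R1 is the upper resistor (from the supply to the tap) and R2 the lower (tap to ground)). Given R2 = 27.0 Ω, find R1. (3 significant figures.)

R1 ≈ 54.1 Ω

The divider ratio is R2/(R1+R2) = 2.28/6.85 = 0.3328.
Rearranging, R1 = R2·(1−k)/k = 27.0 × 2.004 = 54.12 Ω.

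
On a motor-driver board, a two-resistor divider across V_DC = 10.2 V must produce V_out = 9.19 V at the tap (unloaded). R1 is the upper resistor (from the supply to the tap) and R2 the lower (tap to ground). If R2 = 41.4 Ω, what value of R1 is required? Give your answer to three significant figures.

V_out/V_DC = R2/(R1+R2) = 0.9010.
So R1 = R2 · (V_DC/V_out − 1) = 41.4 × (10.2/9.19 − 1) = 41.4 × 0.1099 = 4.550 Ω.

R1 ≈ 4.55 Ω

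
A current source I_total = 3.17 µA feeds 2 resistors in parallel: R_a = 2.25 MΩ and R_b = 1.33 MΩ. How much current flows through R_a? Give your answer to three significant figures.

I ≈ 1.18 µA

With just two branches, the current splits inversely with resistance.
I(R_a) = 3.17 × 1.33/(2.25 + 1.33) = 3.17 × 0.3715 = 1.178 µA.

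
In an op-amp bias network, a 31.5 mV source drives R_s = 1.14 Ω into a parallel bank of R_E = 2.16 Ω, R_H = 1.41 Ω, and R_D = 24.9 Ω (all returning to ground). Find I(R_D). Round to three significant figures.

I ≈ 0.531 mA

Parallel bank: R_p = 1/(1/2.16 + 1/1.41 + 1/24.9) = 0.8248 Ω.
Node voltage V_A = V_s · R_p/(R_s + R_p) = 31.5 × 0.4198 = 13.22 mV.
I(R_D) = V_A / R_D = 13.22/24.9 = 0.5311 mA.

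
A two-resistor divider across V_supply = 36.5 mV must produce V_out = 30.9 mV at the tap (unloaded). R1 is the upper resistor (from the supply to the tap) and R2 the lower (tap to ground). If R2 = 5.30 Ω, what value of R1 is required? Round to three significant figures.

R1 ≈ 0.961 Ω

V_out/V_supply = R2/(R1+R2) = 0.8466.
R1 = R2·(1/k − 1) = 5.30 × 0.1812 = 0.9605 Ω.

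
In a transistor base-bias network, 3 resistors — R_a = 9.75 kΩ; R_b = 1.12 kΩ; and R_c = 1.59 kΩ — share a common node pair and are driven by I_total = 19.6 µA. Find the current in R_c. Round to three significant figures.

I ≈ 7.59 µA

ΣG = 1/9.75 + 1/1.12 + 1/1.59 = 1.624.
Current divider: I(R_c) = I_total · G_k/ΣG = 19.6 × (0.6289/1.624) = 19.6 × 0.3872 = 7.589 µA.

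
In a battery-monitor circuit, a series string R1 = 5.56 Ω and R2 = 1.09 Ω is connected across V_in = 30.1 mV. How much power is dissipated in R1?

P ≈ 114 µW

ΣR = 6.650 Ω → I = 30.1/6.650 = 4.526 mA.
P = I²R = 20.49 × 5.56 = 113.9 µW.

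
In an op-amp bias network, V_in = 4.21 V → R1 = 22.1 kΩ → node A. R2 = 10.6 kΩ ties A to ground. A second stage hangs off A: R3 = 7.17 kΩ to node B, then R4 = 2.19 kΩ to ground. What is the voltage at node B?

Looking into the second stage from A: R3 + R4 = 9.360 kΩ appears in parallel with R2.
Effective lower resistance at A: R2 ‖ 9.360 = 4.971 kΩ.
First divider: V_A = V_in · 4.971/(22.1 + 4.971) = 0.7730 V.
Stage 2 is unloaded, so V_B = V_A · R4/(R3+R4) = 0.7730 × 2.19/9.360 = 0.1809 V.

V_B ≈ 0.181 V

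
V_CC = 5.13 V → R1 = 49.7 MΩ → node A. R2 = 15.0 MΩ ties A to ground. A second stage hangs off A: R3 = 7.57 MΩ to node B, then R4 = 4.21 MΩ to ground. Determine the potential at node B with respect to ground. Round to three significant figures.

V_B ≈ 0.215 V

The second stage (R3 + R4 = 11.78 MΩ) loads node A in parallel with R2.
R2 ‖ (R3+R4) = 6.598 MΩ.
First divider: V_A = V_CC · 6.598/(49.7 + 6.598) = 0.6012 V.
Then the unloaded second divider: V_B = V_A × R4/(R3+R4) = 0.6012 × 0.3574 = 0.2149 V.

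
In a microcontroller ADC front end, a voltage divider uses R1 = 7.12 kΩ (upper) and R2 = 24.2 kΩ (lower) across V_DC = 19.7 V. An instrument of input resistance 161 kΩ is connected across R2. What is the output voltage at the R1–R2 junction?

R2 ‖ R_L = (24.2 × 161)/(24.2 + 161) = 21.04 kΩ.
Now apply the divider: V_out = 19.7 × 0.7471 = 14.72 V.

V_out ≈ 14.7 V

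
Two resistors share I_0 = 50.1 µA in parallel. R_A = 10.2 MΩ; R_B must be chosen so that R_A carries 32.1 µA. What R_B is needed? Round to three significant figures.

In a two-way split, I_A/I_0 = R_B/(R_A + R_B).
With f = 0.6407, R_B = R_A · f/(1−f) = 10.2 × 1.783 = 18.19 MΩ.

R_B ≈ 18.2 MΩ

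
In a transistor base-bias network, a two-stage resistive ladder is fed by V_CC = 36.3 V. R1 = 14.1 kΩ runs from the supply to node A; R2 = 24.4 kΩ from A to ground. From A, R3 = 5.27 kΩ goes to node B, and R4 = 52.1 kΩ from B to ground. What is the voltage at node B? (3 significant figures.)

V_B ≈ 18.1 V

Looking into the second stage from A: R3 + R4 = 57.37 kΩ appears in parallel with R2.
R2 ‖ (R3+R4) = 17.12 kΩ.
First divider: V_A = V_CC · 17.12/(14.1 + 17.12) = 19.91 V.
Stage 2 is unloaded, so V_B = V_A · R4/(R3+R4) = 19.91 × 52.1/57.37 = 18.08 V.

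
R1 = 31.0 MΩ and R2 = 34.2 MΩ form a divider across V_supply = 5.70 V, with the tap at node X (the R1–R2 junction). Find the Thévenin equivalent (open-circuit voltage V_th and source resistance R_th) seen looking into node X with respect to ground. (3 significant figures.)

V_th ≈ 2.99 V, R_th ≈ 16.3 MΩ

Open-circuit (no load on X): V_th = V_supply · R2/(R1 + R2) = 5.70 × 34.2/(31.00 + 34.2) = 2.990 V.
Looking into X with the source shorted: R_th = R1·R2/(R1+R2) = 31.00 × 34.2/65.20 = 16.26 MΩ.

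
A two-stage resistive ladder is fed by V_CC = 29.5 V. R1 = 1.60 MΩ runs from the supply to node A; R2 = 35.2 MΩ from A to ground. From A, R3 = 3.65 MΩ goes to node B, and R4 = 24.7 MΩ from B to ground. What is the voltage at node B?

The second stage (R3 + R4 = 28.35 MΩ) loads node A in parallel with R2.
Effective lower resistance at A: R2 ‖ 28.35 = 15.70 MΩ.
First divider: V_A = V_CC · 15.70/(1.60 + 15.70) = 26.77 V.
Stage 2 is unloaded, so V_B = V_A · R4/(R3+R4) = 26.77 × 24.7/28.35 = 23.33 V.

V_B ≈ 23.3 V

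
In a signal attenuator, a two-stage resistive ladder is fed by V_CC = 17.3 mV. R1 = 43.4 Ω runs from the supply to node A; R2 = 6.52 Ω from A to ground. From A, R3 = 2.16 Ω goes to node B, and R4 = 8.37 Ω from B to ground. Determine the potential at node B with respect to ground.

V_B ≈ 1.17 mV

The second stage (R3 + R4 = 10.53 Ω) loads node A in parallel with R2.
R2 ‖ (R3+R4) = 4.027 Ω.
So V_A = 17.3 × 0.08490 = 1.469 mV.
V_B = V_A × 0.7949 = 1.168 mV.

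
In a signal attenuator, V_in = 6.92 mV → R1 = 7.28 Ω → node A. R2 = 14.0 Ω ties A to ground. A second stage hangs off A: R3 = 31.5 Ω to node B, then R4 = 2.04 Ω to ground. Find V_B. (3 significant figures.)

V_B ≈ 0.242 mV

Node A sees R2 in parallel with the series input of stage 2, R3 + R4 = 33.54 Ω.
R2 ‖ (R3+R4) = 9.877 Ω.
V_A = 6.92 × 9.877/(7.28 + 9.877) = 3.984 mV.
V_B = V_A × 0.06082 = 0.2423 mV.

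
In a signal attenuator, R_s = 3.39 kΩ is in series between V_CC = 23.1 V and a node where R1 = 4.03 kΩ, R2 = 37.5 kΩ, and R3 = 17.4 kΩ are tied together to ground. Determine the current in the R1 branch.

I ≈ 2.70 mA

Combine the parallel branches: R_p = (1/4.03 + 1/37.5 + 1/17.4)⁻¹ = 3.010 kΩ.
Node voltage V_A = V_CC · R_p/(R_s + R_p) = 23.1 × 0.4703 = 10.86 V.
Branch current I = V_A/R1 = 10.86/4.03 = 2.696 mA.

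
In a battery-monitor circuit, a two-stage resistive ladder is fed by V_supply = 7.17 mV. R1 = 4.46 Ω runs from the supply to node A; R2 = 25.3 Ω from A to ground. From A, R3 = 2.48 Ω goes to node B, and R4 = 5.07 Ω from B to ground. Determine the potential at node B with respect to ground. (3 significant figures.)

Looking into the second stage from A: R3 + R4 = 7.550 Ω appears in parallel with R2.
Effective lower resistance at A: R2 ‖ 7.550 = 5.815 Ω.
V_A = 7.17 × 5.815/(4.46 + 5.815) = 4.058 mV.
Then the unloaded second divider: V_B = V_A × R4/(R3+R4) = 4.058 × 0.6715 = 2.725 mV.

V_B ≈ 2.72 mV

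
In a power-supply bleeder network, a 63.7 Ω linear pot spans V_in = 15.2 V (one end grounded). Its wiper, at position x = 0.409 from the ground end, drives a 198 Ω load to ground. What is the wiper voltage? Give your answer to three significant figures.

V_out ≈ 5.77 V

The pot divides into 37.65 Ω above the wiper and 26.05 Ω below.
(x·R_p) ‖ R_L = 23.02 Ω.
Then V_out = V_in · 23.02/(37.65 + 23.02) = 5.768 V.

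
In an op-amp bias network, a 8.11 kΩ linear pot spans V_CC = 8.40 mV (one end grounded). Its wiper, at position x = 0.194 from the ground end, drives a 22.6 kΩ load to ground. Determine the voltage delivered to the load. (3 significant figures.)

Lower segment x·R_p = 1.573 kΩ; upper segment (1−x)·R_p = 6.537 kΩ.
Lower segment in parallel with the load: 1.573 ‖ 22.6 = 1.471 kΩ.
Loaded-divider output: V_out = 8.40 × 0.1837 = 1.543 mV.

V_out ≈ 1.54 mV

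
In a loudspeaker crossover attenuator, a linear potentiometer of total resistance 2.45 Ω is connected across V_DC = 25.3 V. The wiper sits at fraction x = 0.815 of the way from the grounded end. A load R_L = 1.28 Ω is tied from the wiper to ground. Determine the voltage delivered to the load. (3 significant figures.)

V_out ≈ 16.0 V

Split the track: R_lower = x·R_p = 1.997 Ω, R_upper = (1−x)·R_p = 0.4533 Ω.
R_L loads the lower segment: effective lower R = 0.7800 Ω.
Loaded-divider output: V_out = 25.3 × 0.6325 = 16.00 V.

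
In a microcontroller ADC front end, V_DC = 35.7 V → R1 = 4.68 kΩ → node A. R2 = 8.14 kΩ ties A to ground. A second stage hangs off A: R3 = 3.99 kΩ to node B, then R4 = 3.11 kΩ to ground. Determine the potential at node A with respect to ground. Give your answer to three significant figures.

V_A ≈ 16.0 V

The second stage (R3 + R4 = 7.100 kΩ) loads node A in parallel with R2.
R2 ‖ (R3+R4) = 3.792 kΩ.
So V_A = 35.7 × 0.4476 = 15.98 V.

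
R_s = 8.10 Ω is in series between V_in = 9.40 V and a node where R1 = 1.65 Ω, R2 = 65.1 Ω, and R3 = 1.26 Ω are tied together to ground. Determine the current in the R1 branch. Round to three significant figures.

Combine the parallel branches: R_p = (1/1.65 + 1/65.1 + 1/1.26)⁻¹ = 0.7067 Ω.
Node voltage V_A = V_in · R_p/(R_s + R_p) = 9.40 × 0.08024 = 0.7543 V.
Branch current I = V_A/R1 = 0.7543/1.65 = 0.4571 A.
(Equivalently: I_total = 1.067 A, then current-divider fraction G_k/ΣG = 0.4283.)

I ≈ 0.457 A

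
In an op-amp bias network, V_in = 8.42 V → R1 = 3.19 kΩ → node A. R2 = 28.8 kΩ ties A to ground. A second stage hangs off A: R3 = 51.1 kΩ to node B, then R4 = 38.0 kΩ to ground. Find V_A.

Node A sees R2 in parallel with the series input of stage 2, R3 + R4 = 89.10 kΩ.
R2 ‖ (R3+R4) = 21.76 kΩ.
First divider: V_A = V_in · 21.76/(3.19 + 21.76) = 7.344 V.

V_A ≈ 7.34 V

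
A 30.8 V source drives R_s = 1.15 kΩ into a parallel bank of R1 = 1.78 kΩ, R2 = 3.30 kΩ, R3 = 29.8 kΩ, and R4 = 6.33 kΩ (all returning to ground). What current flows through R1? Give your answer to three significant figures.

I ≈ 7.81 mA

Parallel bank: R_p = 1/(1/1.78 + 1/3.30 + 1/29.8 + 1/6.33) = 0.9466 kΩ.
V_A by voltage divider: V_A = 30.8 × 0.9466/(1.15 + 0.9466) = 13.91 V.
Branch current I = V_A/R1 = 13.91/1.78 = 7.813 mA.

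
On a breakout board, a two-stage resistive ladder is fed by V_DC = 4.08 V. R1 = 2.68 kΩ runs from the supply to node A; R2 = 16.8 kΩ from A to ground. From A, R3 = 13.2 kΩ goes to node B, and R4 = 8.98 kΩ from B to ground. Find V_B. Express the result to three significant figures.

Node A sees R2 in parallel with the series input of stage 2, R3 + R4 = 22.18 kΩ.
Effective lower resistance at A: R2 ‖ 22.18 = 9.559 kΩ.
First divider: V_A = V_DC · 9.559/(2.68 + 9.559) = 3.187 V.
Stage 2 is unloaded, so V_B = V_A · R4/(R3+R4) = 3.187 × 8.98/22.18 = 1.290 V.

V_B ≈ 1.29 V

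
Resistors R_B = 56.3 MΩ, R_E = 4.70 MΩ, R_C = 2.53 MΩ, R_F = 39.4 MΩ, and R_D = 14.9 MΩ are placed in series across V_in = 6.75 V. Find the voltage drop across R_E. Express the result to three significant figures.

V ≈ 0.269 V

Total series resistance ΣR = 56.3 + 4.70 + 2.53 + 39.4 + 14.9 = 117.8 MΩ.
V = V_in · R/ΣR = 6.75 × 0.03989 = 0.2692 V.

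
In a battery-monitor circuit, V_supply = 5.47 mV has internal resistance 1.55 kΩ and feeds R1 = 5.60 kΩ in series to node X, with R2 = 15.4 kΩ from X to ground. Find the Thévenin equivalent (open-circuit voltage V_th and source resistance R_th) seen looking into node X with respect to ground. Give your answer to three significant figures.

V_th ≈ 3.74 mV, R_th ≈ 4.88 kΩ

R1' = 1.55 + 5.60 = 7.150 kΩ (source resistance + R1).
V_th is the unloaded tap voltage: V_supply · R2/(R1'+R2) = 5.47 × 0.6829 = 3.736 mV.
Zeroing V_supply shorts the top of R1' to ground, so R_th = R1' ‖ R2 = 4.883 kΩ.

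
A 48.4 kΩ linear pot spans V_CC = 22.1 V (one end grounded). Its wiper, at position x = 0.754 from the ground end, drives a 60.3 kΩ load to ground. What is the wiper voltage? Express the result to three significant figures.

V_out ≈ 14.5 V

Split the track: R_lower = x·R_p = 36.49 kΩ, R_upper = (1−x)·R_p = 11.91 kΩ.
R_L loads the lower segment: effective lower R = 22.73 kΩ.
Then V_out = V_CC · 22.73/(11.91 + 22.73) = 14.50 V.
(Unloaded: V_out = x·V_CC = 16.7 V.)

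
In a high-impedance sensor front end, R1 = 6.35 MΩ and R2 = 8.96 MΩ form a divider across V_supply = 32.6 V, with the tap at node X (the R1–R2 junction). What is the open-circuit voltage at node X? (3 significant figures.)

V_th is the unloaded tap voltage: V_supply · R2/(R1+R2) = 32.6 × 0.5852 = 19.08 V.

V_th ≈ 19.1 V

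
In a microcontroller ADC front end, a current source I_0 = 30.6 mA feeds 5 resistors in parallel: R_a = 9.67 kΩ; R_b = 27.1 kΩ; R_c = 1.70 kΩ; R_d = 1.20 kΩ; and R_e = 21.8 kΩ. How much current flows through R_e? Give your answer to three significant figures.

ΣG = 1/9.67 + 1/27.1 + 1/1.70 + 1/1.20 + 1/21.8 = 1.608.
Current divider: I(R_e) = I_0 · G_k/ΣG = 30.6 × (0.04587/1.608) = 30.6 × 0.02853 = 0.8731 mA.

I ≈ 0.873 mA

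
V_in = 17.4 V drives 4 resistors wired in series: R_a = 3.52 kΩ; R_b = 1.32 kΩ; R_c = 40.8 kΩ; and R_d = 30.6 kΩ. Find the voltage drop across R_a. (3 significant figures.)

Total series resistance ΣR = 3.52 + 1.32 + 40.8 + 30.6 = 76.24 kΩ.
By the voltage-divider rule, V = 17.4 × 3.520/76.24 = 0.8034 V.

V ≈ 0.803 V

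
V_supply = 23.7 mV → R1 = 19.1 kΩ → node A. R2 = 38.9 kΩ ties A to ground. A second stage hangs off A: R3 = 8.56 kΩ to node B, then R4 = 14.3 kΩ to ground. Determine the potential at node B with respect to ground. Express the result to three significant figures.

V_B ≈ 6.37 mV

Node A sees R2 in parallel with the series input of stage 2, R3 + R4 = 22.86 kΩ.
Effective lower resistance at A: R2 ‖ 22.86 = 14.40 kΩ.
So V_A = 23.7 × 0.4298 = 10.19 mV.
Stage 2 is unloaded, so V_B = V_A · R4/(R3+R4) = 10.19 × 14.3/22.86 = 6.372 mV.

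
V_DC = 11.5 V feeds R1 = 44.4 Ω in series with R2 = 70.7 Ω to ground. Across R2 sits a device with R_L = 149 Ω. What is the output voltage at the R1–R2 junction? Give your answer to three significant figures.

V_out ≈ 5.97 V

The load sits in parallel with R2, giving an effective lower resistance R2' = R2·R_L/(R2+R_L) = 47.95 Ω.
Then V_out = V_DC · R2'/(R1 + R2') = 11.5 × 47.95/92.35 = 5.971 V.
(Unloaded it would be 7.06 V; the load pulls it down.)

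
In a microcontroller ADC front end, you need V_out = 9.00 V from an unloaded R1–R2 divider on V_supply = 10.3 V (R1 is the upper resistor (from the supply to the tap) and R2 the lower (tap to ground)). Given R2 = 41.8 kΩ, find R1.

V_out/V_supply = R2/(R1+R2) = 0.8738.
So R1 = R2 · (V_supply/V_out − 1) = 41.8 × (10.3/9.00 − 1) = 41.8 × 0.1444 = 6.038 kΩ.

R1 ≈ 6.04 kΩ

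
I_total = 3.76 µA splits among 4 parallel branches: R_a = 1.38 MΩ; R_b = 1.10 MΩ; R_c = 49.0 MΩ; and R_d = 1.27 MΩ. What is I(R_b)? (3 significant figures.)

I ≈ 1.40 µA

Conductances: ΣG = 1/1.38 + 1/1.10 + 1/49.0 + 1/1.27 = 2.442 (1/MΩ).
By the current-divider rule, I = I_total · G_k/ΣG = 3.76 × 0.3723 = 1.400 µA.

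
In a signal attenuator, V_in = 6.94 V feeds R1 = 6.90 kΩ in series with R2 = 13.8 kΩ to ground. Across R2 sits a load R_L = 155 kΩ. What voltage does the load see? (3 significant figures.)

The load sits in parallel with R2, giving an effective lower resistance R2' = R2·R_L/(R2+R_L) = 12.67 kΩ.
Voltage divider with the loaded lower leg: V_out = 6.94 × 12.67/(6.90 + 12.67) = 6.94 × 0.6475 = 4.493 V.
(Unloaded it would be 4.63 V; the load pulls it down.)

V_out ≈ 4.49 V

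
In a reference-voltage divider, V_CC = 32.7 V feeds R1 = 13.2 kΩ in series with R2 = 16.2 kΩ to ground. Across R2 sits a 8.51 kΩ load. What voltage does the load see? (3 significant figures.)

V_out ≈ 9.71 V

The load sits in parallel with R2, giving an effective lower resistance R2' = R2·R_L/(R2+R_L) = 5.579 kΩ.
Then V_out = V_CC · R2'/(R1 + R2') = 32.7 × 5.579/18.78 = 9.715 V.
(Unloaded it would be 18.0 V; the load pulls it down.)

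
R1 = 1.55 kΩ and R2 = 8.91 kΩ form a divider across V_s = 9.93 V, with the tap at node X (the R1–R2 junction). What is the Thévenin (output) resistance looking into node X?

R_th ≈ 1.32 kΩ

With V_s suppressed (replaced by a short), R_th = R1 ‖ R2 = (1.550 × 8.91)/(1.550 + 8.91) = 1.320 kΩ.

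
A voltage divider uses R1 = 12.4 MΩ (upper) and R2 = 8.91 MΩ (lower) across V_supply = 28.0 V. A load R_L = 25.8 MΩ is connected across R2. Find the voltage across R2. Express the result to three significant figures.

V_out ≈ 9.75 V

R2 ‖ R_L = (8.91 × 25.8)/(8.91 + 25.8) = 6.623 MΩ.
Voltage divider with the loaded lower leg: V_out = 28.0 × 6.623/(12.4 + 6.623) = 28.0 × 0.3482 = 9.748 V.
(Unloaded it would be 11.7 V; the load pulls it down.)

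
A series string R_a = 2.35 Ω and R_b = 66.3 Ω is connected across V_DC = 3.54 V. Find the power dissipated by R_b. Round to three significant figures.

Series current I = V_DC/ΣR = 3.54/68.65 = 0.05157 A.
V(R_b) = I·R = 3.419 V; P = V·I = 3.419 × 0.05157 = 0.1763 W.

P ≈ 0.176 W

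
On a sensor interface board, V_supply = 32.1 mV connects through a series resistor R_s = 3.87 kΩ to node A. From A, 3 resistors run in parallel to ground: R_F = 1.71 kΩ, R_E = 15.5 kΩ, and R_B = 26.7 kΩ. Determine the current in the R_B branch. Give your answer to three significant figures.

Equivalent of the parallel group: R_p = 1.456 kΩ.
V_A = 32.1 × 1.456/5.326 = 8.776 mV.
I(R_B) = V_A / R_B = 8.776/26.7 = 0.3287 µA.

I ≈ 0.329 µA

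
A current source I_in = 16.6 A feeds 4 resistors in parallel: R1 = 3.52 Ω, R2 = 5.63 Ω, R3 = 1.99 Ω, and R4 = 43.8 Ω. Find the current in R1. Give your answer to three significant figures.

I ≈ 4.78 A

ΣG = 1/3.52 + 1/5.63 + 1/1.99 + 1/43.8 = 0.9871.
R1 takes the fraction G_k/ΣG = 0.2841/0.9871 = 0.2878, so I = 16.6 × 0.2878 = 4.778 A.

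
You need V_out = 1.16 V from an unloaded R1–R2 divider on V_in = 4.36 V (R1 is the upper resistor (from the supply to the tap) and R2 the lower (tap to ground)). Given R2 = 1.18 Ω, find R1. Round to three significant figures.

R1 ≈ 3.26 Ω

Required fraction k = V_out/V_in = 0.2661.
So R1 = R2 · (V_in/V_out − 1) = 1.18 × (4.36/1.16 − 1) = 1.18 × 2.759 = 3.255 Ω.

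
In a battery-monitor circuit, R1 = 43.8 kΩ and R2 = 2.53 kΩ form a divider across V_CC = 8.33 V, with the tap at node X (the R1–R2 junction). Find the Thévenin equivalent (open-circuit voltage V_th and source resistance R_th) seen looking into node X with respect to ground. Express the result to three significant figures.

V_th ≈ 0.455 V, R_th ≈ 2.39 kΩ

With X open, the divider is unloaded: V_th = 8.33 × 2.53/46.33 = 0.4549 V.
Looking into X with the source shorted: R_th = R1·R2/(R1+R2) = 43.80 × 2.53/46.33 = 2.392 kΩ.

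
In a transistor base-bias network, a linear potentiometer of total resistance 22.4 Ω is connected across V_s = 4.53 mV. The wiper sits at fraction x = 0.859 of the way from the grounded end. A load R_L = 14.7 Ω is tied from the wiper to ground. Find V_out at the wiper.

V_out ≈ 3.28 mV

Lower segment x·R_p = 19.24 Ω; upper segment (1−x)·R_p = 3.158 Ω.
R_L loads the lower segment: effective lower R = 8.333 Ω.
V_out = 4.53 × 8.333/(3.158 + 8.333) = 3.285 mV.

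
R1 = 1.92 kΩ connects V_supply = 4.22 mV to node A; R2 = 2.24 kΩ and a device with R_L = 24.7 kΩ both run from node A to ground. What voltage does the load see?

The load sits in parallel with R2, giving an effective lower resistance R2' = R2·R_L/(R2+R_L) = 2.054 kΩ.
Voltage divider with the loaded lower leg: V_out = 4.22 × 2.054/(1.92 + 2.054) = 4.22 × 0.5168 = 2.181 mV.
(Unloaded it would be 2.27 mV; the load pulls it down.)

V_out ≈ 2.18 mV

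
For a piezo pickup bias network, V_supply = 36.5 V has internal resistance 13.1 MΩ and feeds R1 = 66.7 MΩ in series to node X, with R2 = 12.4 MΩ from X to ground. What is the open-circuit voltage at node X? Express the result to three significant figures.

V_th ≈ 4.91 V

R1' = 13.1 + 66.7 = 79.80 MΩ (source resistance + R1).
With X open, the divider is unloaded: V_th = 36.5 × 12.4/92.20 = 4.909 V.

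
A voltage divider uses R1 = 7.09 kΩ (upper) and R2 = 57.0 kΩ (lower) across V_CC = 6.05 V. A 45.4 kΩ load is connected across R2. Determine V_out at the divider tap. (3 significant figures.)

The load sits in parallel with R2, giving an effective lower resistance R2' = R2·R_L/(R2+R_L) = 25.27 kΩ.
Then V_out = V_CC · R2'/(R1 + R2') = 6.05 × 25.27/32.36 = 4.725 V.
(Unloaded it would be 5.38 V; the load pulls it down.)

V_out ≈ 4.72 V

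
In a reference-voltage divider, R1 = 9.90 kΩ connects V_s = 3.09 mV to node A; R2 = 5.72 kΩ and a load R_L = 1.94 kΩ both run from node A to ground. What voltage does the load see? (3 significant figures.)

V_out ≈ 0.394 mV

The load sits in parallel with R2, giving an effective lower resistance R2' = R2·R_L/(R2+R_L) = 1.449 kΩ.
Now apply the divider: V_out = 3.09 × 0.1277 = 0.3944 mV.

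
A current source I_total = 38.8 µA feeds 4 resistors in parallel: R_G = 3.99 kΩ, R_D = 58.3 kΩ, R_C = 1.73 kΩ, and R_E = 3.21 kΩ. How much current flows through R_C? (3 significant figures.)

I ≈ 19.4 µA

Conductances: ΣG = 1/3.99 + 1/58.3 + 1/1.73 + 1/3.21 = 1.157 (1/kΩ).
Current divider: I(R_C) = I_total · G_k/ΣG = 38.8 × (0.5780/1.157) = 38.8 × 0.4995 = 19.38 µA.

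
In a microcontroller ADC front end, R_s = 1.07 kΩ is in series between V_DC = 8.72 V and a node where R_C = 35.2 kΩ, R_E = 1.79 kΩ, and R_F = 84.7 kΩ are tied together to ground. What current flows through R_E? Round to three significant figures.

I ≈ 2.97 mA

Equivalent of the parallel group: R_p = 1.670 kΩ.
V_A by voltage divider: V_A = 8.72 × 1.670/(1.07 + 1.670) = 5.314 V.
I(R_E) = V_A / R_E = 5.314/1.79 = 2.969 mA.
(Check via current divider: I_total = 3.183 mA; share G_k/ΣG = 0.9328 → same result.)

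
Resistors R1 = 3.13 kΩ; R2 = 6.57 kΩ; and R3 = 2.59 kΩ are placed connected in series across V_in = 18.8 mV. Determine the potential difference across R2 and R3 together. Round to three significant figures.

ΣR = 3.13 + 6.57 + 2.59 = 12.29 kΩ.
R_{R2..R3} = 6.57 + 2.59 = 9.160 kΩ.
V = V_in · R/ΣR = 18.8 × 0.7453 = 14.01 mV.

V ≈ 14.0 mV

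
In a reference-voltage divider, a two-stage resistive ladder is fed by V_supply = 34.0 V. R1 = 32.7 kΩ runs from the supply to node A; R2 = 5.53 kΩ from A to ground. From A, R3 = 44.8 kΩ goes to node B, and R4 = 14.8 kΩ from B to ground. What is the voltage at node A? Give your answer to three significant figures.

V_A ≈ 4.56 V

Looking into the second stage from A: R3 + R4 = 59.60 kΩ appears in parallel with R2.
R2 ‖ (R3+R4) = 5.060 kΩ.
So V_A = 34.0 × 0.1340 = 4.557 V.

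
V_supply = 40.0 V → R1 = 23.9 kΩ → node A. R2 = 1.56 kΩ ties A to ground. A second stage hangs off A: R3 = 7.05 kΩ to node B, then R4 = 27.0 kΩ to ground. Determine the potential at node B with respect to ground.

V_B ≈ 1.86 V

Node A sees R2 in parallel with the series input of stage 2, R3 + R4 = 34.05 kΩ.
Effective lower resistance at A: R2 ‖ 34.05 = 1.492 kΩ.
First divider: V_A = V_supply · 1.492/(23.9 + 1.492) = 2.350 V.
Then the unloaded second divider: V_B = V_A × R4/(R3+R4) = 2.350 × 0.7930 = 1.863 V.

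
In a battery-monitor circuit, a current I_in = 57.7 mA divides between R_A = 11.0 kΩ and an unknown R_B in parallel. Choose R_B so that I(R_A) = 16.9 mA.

In a two-way split, I_A/I_in = R_B/(R_A + R_B).
With f = 0.2929, R_B = R_A · f/(1−f) = 11.0 × 0.4142 = 4.556 kΩ.

R_B ≈ 4.56 kΩ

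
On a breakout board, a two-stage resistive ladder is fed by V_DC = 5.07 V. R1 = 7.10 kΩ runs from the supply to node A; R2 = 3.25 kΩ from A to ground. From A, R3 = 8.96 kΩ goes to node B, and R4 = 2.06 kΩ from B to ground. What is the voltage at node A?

Node A sees R2 in parallel with the series input of stage 2, R3 + R4 = 11.02 kΩ.
R2 ‖ (R3+R4) = 2.510 kΩ.
V_A = 5.07 × 2.510/(7.10 + 2.510) = 1.324 V.

V_A ≈ 1.32 V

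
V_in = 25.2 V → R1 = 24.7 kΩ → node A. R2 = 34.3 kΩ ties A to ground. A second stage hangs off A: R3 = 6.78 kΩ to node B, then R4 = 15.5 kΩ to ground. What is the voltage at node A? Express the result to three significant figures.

Node A sees R2 in parallel with the series input of stage 2, R3 + R4 = 22.28 kΩ.
Effective lower resistance at A: R2 ‖ 22.28 = 13.51 kΩ.
First divider: V_A = V_in · 13.51/(24.7 + 13.51) = 8.909 V.

V_A ≈ 8.91 V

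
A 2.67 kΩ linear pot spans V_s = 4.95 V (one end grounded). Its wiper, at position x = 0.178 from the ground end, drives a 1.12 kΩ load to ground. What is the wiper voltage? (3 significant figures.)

The pot divides into 2.195 kΩ above the wiper and 0.4753 kΩ below.
Lower segment in parallel with the load: 0.4753 ‖ 1.12 = 0.3337 kΩ.
Loaded-divider output: V_out = 4.95 × 0.1320 = 0.6532 V.

V_out ≈ 0.653 V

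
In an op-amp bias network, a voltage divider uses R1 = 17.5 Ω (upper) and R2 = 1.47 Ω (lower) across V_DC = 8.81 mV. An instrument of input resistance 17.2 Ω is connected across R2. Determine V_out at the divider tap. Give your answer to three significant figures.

V_out ≈ 0.633 mV

R2 ‖ R_L = (1.47 × 17.2)/(1.47 + 17.2) = 1.354 Ω.
Now apply the divider: V_out = 8.81 × 0.07183 = 0.6328 mV.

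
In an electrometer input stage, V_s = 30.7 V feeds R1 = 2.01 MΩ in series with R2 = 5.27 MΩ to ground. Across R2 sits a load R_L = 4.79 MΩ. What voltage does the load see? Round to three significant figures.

V_out ≈ 17.0 V

First combine the lower leg with the load: R2 ‖ R_L = 2.509 MΩ.
Voltage divider with the loaded lower leg: V_out = 30.7 × 2.509/(2.01 + 2.509) = 30.7 × 0.5552 = 17.05 V.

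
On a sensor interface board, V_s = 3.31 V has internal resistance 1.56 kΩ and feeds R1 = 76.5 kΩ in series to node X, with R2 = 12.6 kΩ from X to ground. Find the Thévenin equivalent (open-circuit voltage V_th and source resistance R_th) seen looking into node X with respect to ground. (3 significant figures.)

R1' = 1.56 + 76.5 = 78.06 kΩ (source resistance + R1).
V_th is the unloaded tap voltage: V_s · R2/(R1'+R2) = 3.31 × 0.1390 = 0.4600 V.
Zeroing V_s shorts the top of R1' to ground, so R_th = R1' ‖ R2 = 10.85 kΩ.

V_th ≈ 0.460 V, R_th ≈ 10.8 kΩ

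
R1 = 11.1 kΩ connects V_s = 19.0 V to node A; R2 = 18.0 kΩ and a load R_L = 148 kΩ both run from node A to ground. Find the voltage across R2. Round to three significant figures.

V_out ≈ 11.2 V

First combine the lower leg with the load: R2 ‖ R_L = 16.05 kΩ.
Now apply the divider: V_out = 19.0 × 0.5911 = 11.23 V.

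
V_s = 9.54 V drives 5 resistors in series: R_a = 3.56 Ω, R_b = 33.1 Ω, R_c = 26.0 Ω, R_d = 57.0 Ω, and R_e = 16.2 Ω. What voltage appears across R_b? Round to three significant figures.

V ≈ 2.32 V

ΣR = 3.56 + 33.1 + 26.0 + 57.0 + 16.2 = 135.9 Ω.
V = V_s · R/ΣR = 9.54 × 0.2436 = 2.324 V.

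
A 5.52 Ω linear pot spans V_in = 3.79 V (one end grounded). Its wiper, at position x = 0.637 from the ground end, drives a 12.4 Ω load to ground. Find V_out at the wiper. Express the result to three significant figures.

V_out ≈ 2.19 V

Lower segment x·R_p = 3.516 Ω; upper segment (1−x)·R_p = 2.004 Ω.
Lower segment in parallel with the load: 3.516 ‖ 12.4 = 2.739 Ω.
V_out = 3.79 × 2.739/(2.004 + 2.739) = 2.189 V.
(Unloaded: V_out = x·V_in = 2.41 V.)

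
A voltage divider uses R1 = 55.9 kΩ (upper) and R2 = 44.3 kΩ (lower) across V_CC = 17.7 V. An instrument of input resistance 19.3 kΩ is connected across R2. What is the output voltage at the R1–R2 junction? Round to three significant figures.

V_out ≈ 3.43 V

First combine the lower leg with the load: R2 ‖ R_L = 13.44 kΩ.
Now apply the divider: V_out = 17.7 × 0.1939 = 3.431 V.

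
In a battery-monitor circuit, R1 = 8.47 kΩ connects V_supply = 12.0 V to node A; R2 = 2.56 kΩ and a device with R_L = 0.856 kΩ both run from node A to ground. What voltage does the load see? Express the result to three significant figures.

First combine the lower leg with the load: R2 ‖ R_L = 0.6415 kΩ.
Voltage divider with the loaded lower leg: V_out = 12.0 × 0.6415/(8.47 + 0.6415) = 12.0 × 0.07041 = 0.8449 V.
(Unloaded it would be 2.79 V; the load pulls it down.)

V_out ≈ 0.845 V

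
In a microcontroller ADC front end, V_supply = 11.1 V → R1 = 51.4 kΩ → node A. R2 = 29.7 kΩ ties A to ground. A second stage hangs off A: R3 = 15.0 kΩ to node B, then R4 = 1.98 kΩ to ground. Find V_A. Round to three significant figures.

V_A ≈ 1.93 V

Looking into the second stage from A: R3 + R4 = 16.98 kΩ appears in parallel with R2.
Effective lower resistance at A: R2 ‖ 16.98 = 10.80 kΩ.
V_A = 11.1 × 10.80/(51.4 + 10.80) = 1.928 V.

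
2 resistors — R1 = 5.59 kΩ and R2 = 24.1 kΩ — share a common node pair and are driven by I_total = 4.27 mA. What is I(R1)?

I ≈ 3.47 mA

For two parallel branches, I_k = I_total · (other R)/(sum of R).
So I = 4.27 × 24.1/29.69 = 3.466 mA.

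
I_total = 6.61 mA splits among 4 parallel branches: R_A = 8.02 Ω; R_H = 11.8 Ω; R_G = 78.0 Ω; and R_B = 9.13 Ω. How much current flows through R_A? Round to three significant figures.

I ≈ 2.48 mA

ΣG = 1/8.02 + 1/11.8 + 1/78.0 + 1/9.13 = 0.3318.
R_A takes the fraction G_k/ΣG = 0.1247/0.3318 = 0.3758, so I = 6.61 × 0.3758 = 2.484 mA.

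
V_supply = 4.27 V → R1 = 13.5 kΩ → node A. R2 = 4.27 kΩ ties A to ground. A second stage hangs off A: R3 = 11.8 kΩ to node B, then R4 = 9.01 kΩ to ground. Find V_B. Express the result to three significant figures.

The second stage (R3 + R4 = 20.81 kΩ) loads node A in parallel with R2.
R2 ‖ (R3+R4) = 3.543 kΩ.
First divider: V_A = V_supply · 3.543/(13.5 + 3.543) = 0.8877 V.
Stage 2 is unloaded, so V_B = V_A · R4/(R3+R4) = 0.8877 × 9.01/20.81 = 0.3843 V.

V_B ≈ 0.384 V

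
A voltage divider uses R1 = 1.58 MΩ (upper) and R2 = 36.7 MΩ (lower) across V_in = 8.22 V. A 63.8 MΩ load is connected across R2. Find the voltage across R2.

The load sits in parallel with R2, giving an effective lower resistance R2' = R2·R_L/(R2+R_L) = 23.30 MΩ.
Now apply the divider: V_out = 8.22 × 0.9365 = 7.698 V.

V_out ≈ 7.70 V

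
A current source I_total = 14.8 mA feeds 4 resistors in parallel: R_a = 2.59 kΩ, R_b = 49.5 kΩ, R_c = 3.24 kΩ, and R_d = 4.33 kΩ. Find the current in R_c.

I ≈ 4.83 mA

Conductances: ΣG = 1/2.59 + 1/49.5 + 1/3.24 + 1/4.33 = 0.9459 (1/kΩ).
R_c takes the fraction G_k/ΣG = 0.3086/0.9459 = 0.3263, so I = 14.8 × 0.3263 = 4.829 mA.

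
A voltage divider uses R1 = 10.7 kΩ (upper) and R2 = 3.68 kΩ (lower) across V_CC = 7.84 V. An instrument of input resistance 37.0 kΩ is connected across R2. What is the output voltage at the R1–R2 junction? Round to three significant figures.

First combine the lower leg with the load: R2 ‖ R_L = 3.347 kΩ.
Voltage divider with the loaded lower leg: V_out = 7.84 × 3.347/(10.7 + 3.347) = 7.84 × 0.2383 = 1.868 V.
(Unloaded it would be 2.01 V; the load pulls it down.)

V_out ≈ 1.87 V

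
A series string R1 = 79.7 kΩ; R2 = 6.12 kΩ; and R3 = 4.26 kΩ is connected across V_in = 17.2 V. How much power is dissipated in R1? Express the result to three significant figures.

ΣR = 90.08 kΩ → I = 17.2/90.08 = 0.1909 mA.
V(R1) = I·R = 15.22 V; P = V·I = 15.22 × 0.1909 = 2.906 mW.

P ≈ 2.91 mW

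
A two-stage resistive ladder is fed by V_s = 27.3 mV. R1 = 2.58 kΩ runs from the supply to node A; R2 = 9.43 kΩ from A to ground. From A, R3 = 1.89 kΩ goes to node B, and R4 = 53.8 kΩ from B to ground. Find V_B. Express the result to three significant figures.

The second stage (R3 + R4 = 55.69 kΩ) loads node A in parallel with R2.
R2 ‖ (R3+R4) = 8.064 kΩ.
So V_A = 27.3 × 0.7576 = 20.68 mV.
V_B = V_A × 0.9661 = 19.98 mV.

V_B ≈ 20.0 mV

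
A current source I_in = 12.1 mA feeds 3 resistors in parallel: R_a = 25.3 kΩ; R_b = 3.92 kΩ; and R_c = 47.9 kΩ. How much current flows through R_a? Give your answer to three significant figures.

I ≈ 1.52 mA

Conductances: ΣG = 1/25.3 + 1/3.92 + 1/47.9 = 0.3155 (1/kΩ).
R_a takes the fraction G_k/ΣG = 0.03953/0.3155 = 0.1253, so I = 12.1 × 0.1253 = 1.516 mA.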